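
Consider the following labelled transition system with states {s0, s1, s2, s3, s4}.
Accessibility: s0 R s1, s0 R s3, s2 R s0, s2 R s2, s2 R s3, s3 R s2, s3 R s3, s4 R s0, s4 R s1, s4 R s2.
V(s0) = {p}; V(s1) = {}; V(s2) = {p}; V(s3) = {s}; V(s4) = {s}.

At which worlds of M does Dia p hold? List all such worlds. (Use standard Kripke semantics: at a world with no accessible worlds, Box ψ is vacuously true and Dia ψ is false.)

s2, s3, s4

Let φ = Dia p. Evaluate φ at each world:
  s0 (successors {s1, s3}): φ is false.
  s1 (successors ∅): φ is false.
  s2 (successors {s0, s2, s3}): φ is true.
  s3 (successors {s2, s3}): φ is true.
  s4 (successors {s0, s1, s2}): φ is true.
For instance, at s2:
  At s2: Dia p requires p at some successor in {s0, s2, s3}.
    p holds at s0, so Dia p is true at s2.
Satisfying worlds: {s2, s3, s4}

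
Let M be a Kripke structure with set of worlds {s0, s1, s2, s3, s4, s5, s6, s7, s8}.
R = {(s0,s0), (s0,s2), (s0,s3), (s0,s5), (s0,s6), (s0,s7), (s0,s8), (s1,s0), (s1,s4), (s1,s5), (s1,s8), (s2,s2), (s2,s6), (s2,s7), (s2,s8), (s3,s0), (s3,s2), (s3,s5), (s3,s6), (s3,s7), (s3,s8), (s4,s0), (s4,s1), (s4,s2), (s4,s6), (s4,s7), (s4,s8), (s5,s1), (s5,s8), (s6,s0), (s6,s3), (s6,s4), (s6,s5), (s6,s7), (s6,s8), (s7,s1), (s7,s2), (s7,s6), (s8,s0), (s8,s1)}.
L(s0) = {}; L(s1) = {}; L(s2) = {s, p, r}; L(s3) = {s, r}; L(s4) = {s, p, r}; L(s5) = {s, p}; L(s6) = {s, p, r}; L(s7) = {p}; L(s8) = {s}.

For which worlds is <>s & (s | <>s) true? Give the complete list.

s0, s1, s2, s3, s4, s5, s6, s7

Let φ = <>s & (s | <>s). Evaluate φ at each world:
  s0 (successors {s0, s2, s3, s5, s6, s7, s8}): φ is true.
  s1 (successors {s0, s4, s5, s8}): φ is true.
  s2 (successors {s2, s6, s7, s8}): φ is true.
  s3 (successors {s0, s2, s5, s6, s7, s8}): φ is true.
  s4 (successors {s0, s1, s2, s6, s7, s8}): φ is true.
  s5 (successors {s1, s8}): φ is true.
  s6 (successors {s0, s3, s4, s5, s7, s8}): φ is true.
  s7 (successors {s1, s2, s6}): φ is true.
  s8 (successors {s0, s1}): φ is false.
For instance, at s6:
  At s6: <>s is true, s | <>s is true, so <>s & (s | <>s) is true.
    At s6: <>s requires s at some successor in {s0, s3, s4, s5, s7, s8}.
      s holds at s3, so <>s is true at s6.
    At s6: s is true, <>s is true, so s | <>s is true.
      At s6: <>s requires s at some successor in {s0, s3, s4, s5, s7, s8}.
        s holds at s3, so <>s is true at s6.
Satisfying worlds: {s0, s1, s2, s3, s4, s5, s6, s7}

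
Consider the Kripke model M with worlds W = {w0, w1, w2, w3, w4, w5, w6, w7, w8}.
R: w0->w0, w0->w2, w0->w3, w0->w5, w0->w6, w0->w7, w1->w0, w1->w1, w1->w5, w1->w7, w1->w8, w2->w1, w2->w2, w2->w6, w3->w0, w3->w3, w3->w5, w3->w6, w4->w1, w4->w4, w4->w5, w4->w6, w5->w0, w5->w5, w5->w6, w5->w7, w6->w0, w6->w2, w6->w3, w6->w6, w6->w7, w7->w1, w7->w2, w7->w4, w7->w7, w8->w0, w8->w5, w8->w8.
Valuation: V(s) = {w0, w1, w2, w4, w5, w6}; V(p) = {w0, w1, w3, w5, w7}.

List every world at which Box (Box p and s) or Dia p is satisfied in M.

Recall that Box ψ holds at a world iff ψ holds at every accessible world, and Dia ψ holds iff ψ holds at some accessible world.
Let φ = Box (Box p and s) or Dia p. Evaluate φ at each world:
  w0 (successors {w0, w2, w3, w5, w6, w7}): φ is true.
  w1 (successors {w0, w1, w5, w7, w8}): φ is true.
  w2 (successors {w1, w2, w6}): φ is true.
  w3 (successors {w0, w3, w5, w6}): φ is true.
  w4 (successors {w1, w4, w5, w6}): φ is true.
  w5 (successors {w0, w5, w6, w7}): φ is true.
  w6 (successors {w0, w2, w3, w6, w7}): φ is true.
  w7 (successors {w1, w2, w4, w7}): φ is true.
  w8 (successors {w0, w5, w8}): φ is true.
For instance, at w5:
  At w5: Box (Box p and s) is false, Dia p is true, so Box (Box p and s) or Dia p is true.
    At w5: Box (Box p and s) requires Box p and s at every successor {w0, w5, w6, w7}.
      Box p and s fails at w0, so Box (Box p and s) is false at w5.
    At w5: Dia p requires p at some successor in {w0, w5, w6, w7}.
      p holds at w0, so Dia p is true at w5.
Satisfying worlds: {w0, w1, w2, w3, w4, w5, w6, w7, w8}

w0, w1, w2, w3, w4, w5, w6, w7, w8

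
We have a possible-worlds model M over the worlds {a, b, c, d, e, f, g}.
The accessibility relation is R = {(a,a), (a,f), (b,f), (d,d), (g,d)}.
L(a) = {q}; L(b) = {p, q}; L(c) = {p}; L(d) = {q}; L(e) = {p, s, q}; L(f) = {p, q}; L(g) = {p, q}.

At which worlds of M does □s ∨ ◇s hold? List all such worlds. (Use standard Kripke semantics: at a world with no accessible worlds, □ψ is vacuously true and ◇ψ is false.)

Let φ = □s ∨ ◇s. Evaluate φ at each world:
  a (successors {a, f}): φ is false.
  b (successors {f}): φ is false.
  c (successors ∅): φ is true.
  d (successors {d}): φ is false.
  e (successors ∅): φ is true.
  f (successors ∅): φ is true.
  g (successors {d}): φ is false.
For instance, at b:
  At b: □s is false, ◇s is false, so □s ∨ ◇s is false.
    At b: □s requires s at every successor {f}.
      s fails at f, so □s is false at b.
    At b: ◇s requires s at some successor in {f}.
      At f: s is false.
    So ◇s is false at b.
Satisfying worlds: {c, e, f}

c, e, f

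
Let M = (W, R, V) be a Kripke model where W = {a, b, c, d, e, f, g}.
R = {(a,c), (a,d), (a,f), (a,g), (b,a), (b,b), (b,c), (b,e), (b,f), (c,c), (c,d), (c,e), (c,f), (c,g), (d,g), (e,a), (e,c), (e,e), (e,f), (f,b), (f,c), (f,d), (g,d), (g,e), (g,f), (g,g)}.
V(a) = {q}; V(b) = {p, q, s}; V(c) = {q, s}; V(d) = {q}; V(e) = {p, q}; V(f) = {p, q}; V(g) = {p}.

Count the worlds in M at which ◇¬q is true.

Recall that ◇ψ holds at a world iff ψ holds at some accessible world.
Let φ = ◇¬q. Evaluate φ at each world:
  a (successors {c, d, f, g}): φ is true.
  b (successors {a, b, c, e, f}): φ is false.
  c (successors {c, d, e, f, g}): φ is true.
  d (successors {g}): φ is true.
  e (successors {a, c, e, f}): φ is false.
  f (successors {b, c, d}): φ is false.
  g (successors {d, e, f, g}): φ is true.
For instance, at d:
  At d: ◇¬q requires ¬q at some successor in {g}.
    ¬q holds at g, so ◇¬q is true at d.
Satisfying worlds: {a, c, d, g}

4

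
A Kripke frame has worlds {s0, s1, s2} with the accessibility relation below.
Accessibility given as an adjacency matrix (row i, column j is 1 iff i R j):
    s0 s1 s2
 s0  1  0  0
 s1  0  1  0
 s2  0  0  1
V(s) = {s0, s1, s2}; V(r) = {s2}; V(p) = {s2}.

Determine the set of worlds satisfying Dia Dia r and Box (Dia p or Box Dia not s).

s2

Let φ = Dia Dia r and Box (Dia p or Box Dia not s). Evaluate φ at each world:
  s0 (successors {s0}): φ is false.
  s1 (successors {s1}): φ is false.
  s2 (successors {s2}): φ is true.
For instance, at s2:
  At s2: Dia Dia r is true, Box (Dia p or Box Dia not s) is true, so Dia Dia r and Box (Dia p or Box Dia not s) is true.
    At s2: Dia Dia r requires Dia r at some successor in {s2}.
      Dia r holds at s2, so Dia Dia r is true at s2.
    At s2: Box (Dia p or Box Dia not s) requires Dia p or Box Dia not s at every successor {s2}.
      At s2: Dia p or Box Dia not s is true.
    So Box (Dia p or Box Dia not s) is true at s2.
Satisfying worlds: {s2}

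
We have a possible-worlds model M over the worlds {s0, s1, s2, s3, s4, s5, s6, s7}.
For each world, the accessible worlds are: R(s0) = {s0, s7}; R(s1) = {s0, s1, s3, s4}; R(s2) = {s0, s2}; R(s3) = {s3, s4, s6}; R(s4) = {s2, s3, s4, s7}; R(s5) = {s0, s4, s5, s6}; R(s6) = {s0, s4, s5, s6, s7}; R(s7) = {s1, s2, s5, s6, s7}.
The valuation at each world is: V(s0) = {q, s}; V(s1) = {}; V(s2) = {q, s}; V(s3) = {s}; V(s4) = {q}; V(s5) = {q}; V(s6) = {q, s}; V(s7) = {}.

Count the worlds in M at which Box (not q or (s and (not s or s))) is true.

2

Let φ = Box (not q or (s and (not s or s))). Evaluate φ at each world:
  s0 (successors {s0, s7}): φ is true.
  s1 (successors {s0, s1, s3, s4}): φ is false.
  s2 (successors {s0, s2}): φ is true.
  s3 (successors {s3, s4, s6}): φ is false.
  s4 (successors {s2, s3, s4, s7}): φ is false.
  s5 (successors {s0, s4, s5, s6}): φ is false.
  s6 (successors {s0, s4, s5, s6, s7}): φ is false.
  s7 (successors {s1, s2, s5, s6, s7}): φ is false.
For instance, at s3:
  At s3: Box (not q or (s and (not s or s))) requires not q or (s and (not s or s)) at every successor {s3, s4, s6}.
    not q or (s and (not s or s)) fails at s4, so Box (not q or (s and (not s or s))) is false at s3.
Satisfying worlds: {s0, s2}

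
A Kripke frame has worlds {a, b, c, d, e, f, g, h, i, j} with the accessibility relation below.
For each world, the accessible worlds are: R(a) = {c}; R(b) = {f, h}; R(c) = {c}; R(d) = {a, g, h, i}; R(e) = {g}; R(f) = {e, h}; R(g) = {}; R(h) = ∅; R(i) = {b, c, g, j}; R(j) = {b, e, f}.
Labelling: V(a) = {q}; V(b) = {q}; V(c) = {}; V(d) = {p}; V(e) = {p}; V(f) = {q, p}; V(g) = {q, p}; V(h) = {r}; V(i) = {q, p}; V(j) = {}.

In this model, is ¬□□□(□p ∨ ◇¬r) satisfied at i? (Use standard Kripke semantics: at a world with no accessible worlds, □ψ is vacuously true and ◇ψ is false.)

No

Recall that □ψ holds at a world iff ψ holds at every accessible world, and ◇ψ holds iff ψ holds at some accessible world.
At i: □□□(□p ∨ ◇¬r) is true, so ¬□□□(□p ∨ ◇¬r) is false.
  At i: □□□(□p ∨ ◇¬r) requires □□(□p ∨ ◇¬r) at every successor {b, c, g, j}.
    At b: □□(□p ∨ ◇¬r) is true.
    At c: □□(□p ∨ ◇¬r) is true.
    At g: □□(□p ∨ ◇¬r) is true.
    At j: □□(□p ∨ ◇¬r) is true.
  So □□□(□p ∨ ◇¬r) is true at i.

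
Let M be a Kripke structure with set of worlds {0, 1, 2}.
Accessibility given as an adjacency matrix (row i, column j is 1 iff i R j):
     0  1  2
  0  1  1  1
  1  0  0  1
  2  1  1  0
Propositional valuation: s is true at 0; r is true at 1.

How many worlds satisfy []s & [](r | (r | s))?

0

Recall that []ψ holds at a world iff ψ holds at every accessible world, and <>ψ holds iff ψ holds at some accessible world.
Let φ = []s & [](r | (r | s)). Evaluate φ at each world:
  0 (successors {0, 1, 2}): φ is false.
  1 (successors {2}): φ is false.
  2 (successors {0, 1}): φ is false.
For instance, at 1:
  At 1: []s is false, [](r | (r | s)) is false, so []s & [](r | (r | s)) is false.
    At 1: []s requires s at every successor {2}.
      s fails at 2, so []s is false at 1.
    At 1: [](r | (r | s)) requires r | (r | s) at every successor {2}.
      r | (r | s) fails at 2, so [](r | (r | s)) is false at 1.
Satisfying worlds: none.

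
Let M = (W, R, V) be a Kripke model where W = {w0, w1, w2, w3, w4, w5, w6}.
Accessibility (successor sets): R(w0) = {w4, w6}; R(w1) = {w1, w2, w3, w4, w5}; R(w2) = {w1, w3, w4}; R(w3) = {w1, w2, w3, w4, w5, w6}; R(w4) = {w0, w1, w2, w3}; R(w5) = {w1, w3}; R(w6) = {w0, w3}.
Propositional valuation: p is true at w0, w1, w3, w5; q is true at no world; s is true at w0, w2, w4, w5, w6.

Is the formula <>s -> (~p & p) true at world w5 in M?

Yes

Recall that <>ψ holds at a world iff ψ holds at some accessible world.
At w5: <>s is false, ~p & p is false, so <>s -> (~p & p) is true.
  At w5: <>s requires s at some successor in {w1, w3}.
    At w1: s is false.
    At w3: s is false.
  So <>s is false at w5.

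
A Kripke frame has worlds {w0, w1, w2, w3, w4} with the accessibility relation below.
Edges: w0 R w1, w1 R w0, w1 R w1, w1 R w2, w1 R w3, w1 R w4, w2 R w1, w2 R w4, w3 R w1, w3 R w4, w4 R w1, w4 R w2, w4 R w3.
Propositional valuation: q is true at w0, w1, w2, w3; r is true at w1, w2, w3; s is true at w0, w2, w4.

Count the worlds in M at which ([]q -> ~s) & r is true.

Let φ = ([]q -> ~s) & r. Evaluate φ at each world:
  w0 (successors {w1}): φ is false.
  w1 (successors {w0, w1, w2, w3, w4}): φ is true.
  w2 (successors {w1, w4}): φ is true.
  w3 (successors {w1, w4}): φ is true.
  w4 (successors {w1, w2, w3}): φ is false.
For instance, at w4:
  At w4: []q -> ~s is false, r is false, so ([]q -> ~s) & r is false.
    At w4: []q is true, ~s is false, so []q -> ~s is false.
      At w4: []q requires q at every successor {w1, w2, w3}.
        At w1: q is true.
        At w2: q is true.
        At w3: q is true.
      So []q is true at w4.
Satisfying worlds: {w1, w2, w3}

3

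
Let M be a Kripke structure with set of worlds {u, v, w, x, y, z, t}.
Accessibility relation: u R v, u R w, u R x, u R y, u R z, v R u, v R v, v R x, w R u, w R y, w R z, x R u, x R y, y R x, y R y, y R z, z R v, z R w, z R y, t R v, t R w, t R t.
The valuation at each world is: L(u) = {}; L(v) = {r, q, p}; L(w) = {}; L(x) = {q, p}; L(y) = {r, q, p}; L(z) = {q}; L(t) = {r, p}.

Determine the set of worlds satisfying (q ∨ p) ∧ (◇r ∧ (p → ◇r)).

Recall that ◇ψ holds at a world iff ψ holds at some accessible world.
Let φ = (q ∨ p) ∧ (◇r ∧ (p → ◇r)). Evaluate φ at each world:
  u (successors {v, w, x, y, z}): φ is false.
  v (successors {u, v, x}): φ is true.
  w (successors {u, y, z}): φ is false.
  x (successors {u, y}): φ is true.
  y (successors {x, y, z}): φ is true.
  z (successors {v, w, y}): φ is true.
  t (successors {v, w, t}): φ is true.
For instance, at v:
  At v: q ∨ p is true, ◇r ∧ (p → ◇r) is true, so (q ∨ p) ∧ (◇r ∧ (p → ◇r)) is true.
    At v: ◇r is true, p → ◇r is true, so ◇r ∧ (p → ◇r) is true.
      At v: ◇r requires r at some successor in {u, v, x}.
        r holds at v, so ◇r is true at v.
      At v: p is true, ◇r is true, so p → ◇r is true.
Satisfying worlds: {v, x, y, z, t}

v, x, y, z, t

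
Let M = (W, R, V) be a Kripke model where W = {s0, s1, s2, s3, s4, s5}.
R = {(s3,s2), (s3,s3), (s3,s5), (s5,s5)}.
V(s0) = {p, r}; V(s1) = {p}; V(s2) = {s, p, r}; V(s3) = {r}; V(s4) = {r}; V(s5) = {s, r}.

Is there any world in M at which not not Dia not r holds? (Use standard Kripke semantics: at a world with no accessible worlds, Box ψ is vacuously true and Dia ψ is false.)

Let φ = not not Dia not r. Evaluate φ at each world:
  s0 (successors ∅): φ is false.
  s1 (successors ∅): φ is false.
  s2 (successors ∅): φ is false.
  s3 (successors {s2, s3, s5}): φ is false.
  s4 (successors ∅): φ is false.
  s5 (successors {s5}): φ is false.
For instance, at s3:
  At s3: not Dia not r is true, so not not Dia not r is false.
    At s3: Dia not r is false, so not Dia not r is true.
      At s3: Dia not r requires not r at some successor in {s2, s3, s5}.
        At s2: not r is false.
        At s3: not r is false.
        At s5: not r is false.
      So Dia not r is false at s3.

No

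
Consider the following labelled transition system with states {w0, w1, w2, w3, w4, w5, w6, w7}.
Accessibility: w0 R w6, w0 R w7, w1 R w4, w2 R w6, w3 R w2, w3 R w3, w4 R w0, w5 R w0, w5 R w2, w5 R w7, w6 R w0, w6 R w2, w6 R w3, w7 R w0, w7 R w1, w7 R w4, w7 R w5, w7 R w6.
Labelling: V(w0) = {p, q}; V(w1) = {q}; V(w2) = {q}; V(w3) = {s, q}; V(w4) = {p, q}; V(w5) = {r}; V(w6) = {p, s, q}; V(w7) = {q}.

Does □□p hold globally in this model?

Recall that □ψ holds at a world iff ψ holds at every accessible world, and ◇ψ holds iff ψ holds at some accessible world.
Let φ = □□p. Evaluate φ at each world:
  w0 (successors {w6, w7}): φ is false.
  w1 (successors {w4}): φ is true.
  w2 (successors {w6}): φ is false.
  w3 (successors {w2, w3}): φ is false.
  w4 (successors {w0}): φ is false.
  w5 (successors {w0, w2, w7}): φ is false.
  w6 (successors {w0, w2, w3}): φ is false.
  w7 (successors {w0, w1, w4, w5, w6}): φ is false.
Detail at w0 (counterexample):
  At w0: □□p requires □p at every successor {w6, w7}.
    □p fails at w6, so □□p is false at w0.
      At w6: □p requires p at every successor {w0, w2, w3}.
        p fails at w2, so □p is false at w6.

No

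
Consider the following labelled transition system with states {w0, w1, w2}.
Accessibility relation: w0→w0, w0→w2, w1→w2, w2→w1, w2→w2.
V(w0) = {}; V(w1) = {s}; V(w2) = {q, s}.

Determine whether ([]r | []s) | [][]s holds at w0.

No

At w0: []r | []s is false, [][]s is false, so ([]r | []s) | [][]s is false.
  At w0: []r is false, []s is false, so []r | []s is false.
    At w0: []r requires r at every successor {w0, w2}.
      r fails at w0, so []r is false at w0.
    At w0: []s requires s at every successor {w0, w2}.
      s fails at w0, so []s is false at w0.
  At w0: [][]s requires []s at every successor {w0, w2}.
    []s fails at w0, so [][]s is false at w0.
      At w0: []s requires s at every successor {w0, w2}.
        s fails at w0, so []s is false at w0.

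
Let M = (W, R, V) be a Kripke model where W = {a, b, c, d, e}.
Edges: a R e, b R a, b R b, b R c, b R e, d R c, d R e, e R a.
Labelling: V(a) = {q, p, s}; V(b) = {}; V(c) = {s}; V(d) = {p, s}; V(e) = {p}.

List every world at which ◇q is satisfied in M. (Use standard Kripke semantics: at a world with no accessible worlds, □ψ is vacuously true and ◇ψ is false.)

Recall that ◇ψ holds at a world iff ψ holds at some accessible world.
Let φ = ◇q. Evaluate φ at each world:
  a (successors {e}): φ is false.
  b (successors {a, b, c, e}): φ is true.
  c (successors ∅): φ is false.
  d (successors {c, e}): φ is false.
  e (successors {a}): φ is true.
For instance, at a:
  At a: ◇q requires q at some successor in {e}.
    At e: q is false.
  So ◇q is false at a.
Satisfying worlds: {b, e}

b, e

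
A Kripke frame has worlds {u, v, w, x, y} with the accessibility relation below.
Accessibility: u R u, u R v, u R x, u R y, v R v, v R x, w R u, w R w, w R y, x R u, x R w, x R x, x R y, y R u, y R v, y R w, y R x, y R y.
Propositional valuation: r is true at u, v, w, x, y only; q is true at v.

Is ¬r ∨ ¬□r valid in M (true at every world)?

Recall that □ψ holds at a world iff ψ holds at every accessible world, and ◇ψ holds iff ψ holds at some accessible world.
Let φ = ¬r ∨ ¬□r. Evaluate φ at each world:
  u (successors {u, v, x, y}): φ is false.
  v (successors {v, x}): φ is false.
  w (successors {u, w, y}): φ is false.
  x (successors {u, w, x, y}): φ is false.
  y (successors {u, v, w, x, y}): φ is false.
Detail at u (counterexample):
  At u: ¬r is false, ¬□r is false, so ¬r ∨ ¬□r is false.
    At u: □r is true, so ¬□r is false.
      At u: □r requires r at every successor {u, v, x, y}.
        At u: r is true.
        At v: r is true.
        At x: r is true.
        At y: r is true.
      So □r is true at u.

No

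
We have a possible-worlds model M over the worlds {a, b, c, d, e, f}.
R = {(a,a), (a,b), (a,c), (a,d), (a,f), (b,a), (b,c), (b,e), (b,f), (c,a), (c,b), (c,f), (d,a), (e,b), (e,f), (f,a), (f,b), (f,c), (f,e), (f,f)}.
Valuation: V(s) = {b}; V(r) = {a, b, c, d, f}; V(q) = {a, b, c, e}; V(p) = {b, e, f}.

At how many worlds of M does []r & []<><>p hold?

4

Let φ = []r & []<><>p. Evaluate φ at each world:
  a (successors {a, b, c, d, f}): φ is true.
  b (successors {a, c, e, f}): φ is false.
  c (successors {a, b, f}): φ is true.
  d (successors {a}): φ is true.
  e (successors {b, f}): φ is true.
  f (successors {a, b, c, e, f}): φ is false.
For instance, at d:
  At d: []r is true, []<><>p is true, so []r & []<><>p is true.
    At d: []r requires r at every successor {a}.
      At a: r is true.
    So []r is true at d.
    At d: []<><>p requires <><>p at every successor {a}.
      At a: <><>p is true.
    So []<><>p is true at d.
Satisfying worlds: {a, c, d, e}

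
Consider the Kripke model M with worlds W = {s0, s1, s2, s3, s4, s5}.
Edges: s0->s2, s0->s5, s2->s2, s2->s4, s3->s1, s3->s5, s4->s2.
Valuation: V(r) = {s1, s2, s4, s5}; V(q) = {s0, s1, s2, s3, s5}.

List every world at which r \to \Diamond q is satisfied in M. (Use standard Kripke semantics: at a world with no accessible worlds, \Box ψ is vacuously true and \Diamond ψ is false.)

Recall that \Diamond ψ holds at a world iff ψ holds at some accessible world.
Let φ = r \to \Diamond q. Evaluate φ at each world:
  s0 (successors {s2, s5}): φ is true.
  s1 (successors ∅): φ is false.
  s2 (successors {s2, s4}): φ is true.
  s3 (successors {s1, s5}): φ is true.
  s4 (successors {s2}): φ is true.
  s5 (successors ∅): φ is false.
For instance, at s3:
  At s3: r is false, \Diamond q is true, so r \to \Diamond q is true.
    At s3: \Diamond q requires q at some successor in {s1, s5}.
      q holds at s1, so \Diamond q is true at s3.
Satisfying worlds: {s0, s2, s3, s4}

s0, s2, s3, s4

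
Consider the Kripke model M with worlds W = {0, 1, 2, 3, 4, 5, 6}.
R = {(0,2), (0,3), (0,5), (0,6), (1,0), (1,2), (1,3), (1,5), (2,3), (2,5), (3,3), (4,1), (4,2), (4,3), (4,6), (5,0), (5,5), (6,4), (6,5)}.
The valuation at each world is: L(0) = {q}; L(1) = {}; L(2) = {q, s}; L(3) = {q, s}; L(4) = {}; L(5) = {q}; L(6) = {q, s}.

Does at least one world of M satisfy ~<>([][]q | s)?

Let φ = ~<>([][]q | s). Evaluate φ at each world:
  0 (successors {2, 3, 5, 6}): φ is false.
  1 (successors {0, 2, 3, 5}): φ is false.
  2 (successors {3, 5}): φ is false.
  3 (successors {3}): φ is false.
  4 (successors {1, 2, 3, 6}): φ is false.
  5 (successors {0, 5}): φ is false.
  6 (successors {4, 5}): φ is false.
For instance, at 4:
  At 4: <>([][]q | s) is true, so ~<>([][]q | s) is false.
    At 4: <>([][]q | s) requires [][]q | s at some successor in {1, 2, 3, 6}.
      [][]q | s holds at 1, so <>([][]q | s) is true at 4.

No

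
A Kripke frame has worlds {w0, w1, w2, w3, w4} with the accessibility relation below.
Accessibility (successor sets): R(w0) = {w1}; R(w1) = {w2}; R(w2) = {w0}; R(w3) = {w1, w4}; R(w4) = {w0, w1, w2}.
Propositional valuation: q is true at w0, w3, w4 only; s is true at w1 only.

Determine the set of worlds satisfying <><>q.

Let φ = <><>q. Evaluate φ at each world:
  w0 (successors {w1}): φ is false.
  w1 (successors {w2}): φ is true.
  w2 (successors {w0}): φ is false.
  w3 (successors {w1, w4}): φ is true.
  w4 (successors {w0, w1, w2}): φ is true.
For instance, at w1:
  At w1: <><>q requires <>q at some successor in {w2}.
    <>q holds at w2, so <><>q is true at w1.
      At w2: <>q requires q at some successor in {w0}.
        q holds at w0, so <>q is true at w2.
Satisfying worlds: {w1, w3, w4}

w1, w3, w4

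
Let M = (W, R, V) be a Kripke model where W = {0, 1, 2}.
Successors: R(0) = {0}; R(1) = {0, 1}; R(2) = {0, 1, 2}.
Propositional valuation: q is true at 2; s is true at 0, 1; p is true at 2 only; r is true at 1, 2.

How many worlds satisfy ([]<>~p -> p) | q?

Recall that []ψ holds at a world iff ψ holds at every accessible world, and <>ψ holds iff ψ holds at some accessible world.
Let φ = ([]<>~p -> p) | q. Evaluate φ at each world:
  0 (successors {0}): φ is false.
  1 (successors {0, 1}): φ is false.
  2 (successors {0, 1, 2}): φ is true.
For instance, at 1:
  At 1: []<>~p -> p is false, q is false, so ([]<>~p -> p) | q is false.
    At 1: []<>~p is true, p is false, so []<>~p -> p is false.
      At 1: []<>~p requires <>~p at every successor {0, 1}.
        At 0: <>~p is true.
        At 1: <>~p is true.
      So []<>~p is true at 1.
Satisfying worlds: {2}

1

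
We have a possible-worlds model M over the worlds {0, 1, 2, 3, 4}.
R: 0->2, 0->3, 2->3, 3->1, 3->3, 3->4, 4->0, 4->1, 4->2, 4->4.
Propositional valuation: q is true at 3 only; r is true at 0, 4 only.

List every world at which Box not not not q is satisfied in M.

1, 4

Recall that Box ψ holds at a world iff ψ holds at every accessible world, and Dia ψ holds iff ψ holds at some accessible world.
Let φ = Box not not not q. Evaluate φ at each world:
  0 (successors {2, 3}): φ is false.
  1 (successors ∅): φ is true.
  2 (successors {3}): φ is false.
  3 (successors {1, 3, 4}): φ is false.
  4 (successors {0, 1, 2, 4}): φ is true.
For instance, at 4:
  At 4: Box not not not q requires not not not q at every successor {0, 1, 2, 4}.
    At 0: not not not q is true.
    At 1: not not not q is true.
    At 2: not not not q is true.
    At 4: not not not q is true.
  So Box not not not q is true at 4.
Satisfying worlds: {1, 4}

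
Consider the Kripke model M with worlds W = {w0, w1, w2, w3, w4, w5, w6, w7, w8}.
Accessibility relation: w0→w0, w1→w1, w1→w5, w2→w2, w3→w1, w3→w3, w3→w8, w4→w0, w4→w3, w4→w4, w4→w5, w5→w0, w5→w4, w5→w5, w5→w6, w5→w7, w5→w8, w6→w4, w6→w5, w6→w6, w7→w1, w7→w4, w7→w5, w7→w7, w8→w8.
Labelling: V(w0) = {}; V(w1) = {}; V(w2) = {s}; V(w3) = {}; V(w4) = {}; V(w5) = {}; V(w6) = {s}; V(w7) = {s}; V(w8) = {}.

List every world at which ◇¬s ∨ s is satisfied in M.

w0, w1, w2, w3, w4, w5, w6, w7, w8

Let φ = ◇¬s ∨ s. Evaluate φ at each world:
  w0 (successors {w0}): φ is true.
  w1 (successors {w1, w5}): φ is true.
  w2 (successors {w2}): φ is true.
  w3 (successors {w1, w3, w8}): φ is true.
  w4 (successors {w0, w3, w4, w5}): φ is true.
  w5 (successors {w0, w4, w5, w6, w7, w8}): φ is true.
  w6 (successors {w4, w5, w6}): φ is true.
  w7 (successors {w1, w4, w5, w7}): φ is true.
  w8 (successors {w8}): φ is true.
For instance, at w1:
  At w1: ◇¬s is true, s is false, so ◇¬s ∨ s is true.
    At w1: ◇¬s requires ¬s at some successor in {w1, w5}.
      ¬s holds at w1, so ◇¬s is true at w1.
Satisfying worlds: {w0, w1, w2, w3, w4, w5, w6, w7, w8}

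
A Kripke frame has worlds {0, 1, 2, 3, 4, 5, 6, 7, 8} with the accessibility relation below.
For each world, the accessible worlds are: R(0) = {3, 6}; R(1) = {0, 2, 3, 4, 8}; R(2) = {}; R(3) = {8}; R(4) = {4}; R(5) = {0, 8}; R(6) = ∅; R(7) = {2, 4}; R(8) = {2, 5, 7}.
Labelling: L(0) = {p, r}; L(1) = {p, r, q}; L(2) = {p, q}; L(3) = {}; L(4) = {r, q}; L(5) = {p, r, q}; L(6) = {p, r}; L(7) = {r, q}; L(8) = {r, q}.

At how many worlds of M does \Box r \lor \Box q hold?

Let φ = \Box r \lor \Box q. Evaluate φ at each world:
  0 (successors {3, 6}): φ is false.
  1 (successors {0, 2, 3, 4, 8}): φ is false.
  2 (successors ∅): φ is true.
  3 (successors {8}): φ is true.
  4 (successors {4}): φ is true.
  5 (successors {0, 8}): φ is true.
  6 (successors ∅): φ is true.
  7 (successors {2, 4}): φ is true.
  8 (successors {2, 5, 7}): φ is true.
For instance, at 0:
  At 0: \Box r is false, \Box q is false, so \Box r \lor \Box q is false.
    At 0: \Box r requires r at every successor {3, 6}.
      r fails at 3, so \Box r is false at 0.
    At 0: \Box q requires q at every successor {3, 6}.
      q fails at 3, so \Box q is false at 0.
Satisfying worlds: {2, 3, 4, 5, 6, 7, 8}

7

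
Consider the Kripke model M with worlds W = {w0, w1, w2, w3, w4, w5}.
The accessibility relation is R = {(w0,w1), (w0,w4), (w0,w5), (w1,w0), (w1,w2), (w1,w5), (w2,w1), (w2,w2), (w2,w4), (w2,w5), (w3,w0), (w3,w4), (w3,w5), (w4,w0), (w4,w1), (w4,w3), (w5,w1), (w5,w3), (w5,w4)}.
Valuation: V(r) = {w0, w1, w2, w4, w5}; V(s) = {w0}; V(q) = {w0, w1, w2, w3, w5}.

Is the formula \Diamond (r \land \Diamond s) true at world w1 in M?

No

At w1: \Diamond (r \land \Diamond s) requires r \land \Diamond s at some successor in {w0, w2, w5}.
  At w0: r \land \Diamond s is false.
  At w2: r \land \Diamond s is false.
  At w5: r \land \Diamond s is false.
So \Diamond (r \land \Diamond s) is false at w1.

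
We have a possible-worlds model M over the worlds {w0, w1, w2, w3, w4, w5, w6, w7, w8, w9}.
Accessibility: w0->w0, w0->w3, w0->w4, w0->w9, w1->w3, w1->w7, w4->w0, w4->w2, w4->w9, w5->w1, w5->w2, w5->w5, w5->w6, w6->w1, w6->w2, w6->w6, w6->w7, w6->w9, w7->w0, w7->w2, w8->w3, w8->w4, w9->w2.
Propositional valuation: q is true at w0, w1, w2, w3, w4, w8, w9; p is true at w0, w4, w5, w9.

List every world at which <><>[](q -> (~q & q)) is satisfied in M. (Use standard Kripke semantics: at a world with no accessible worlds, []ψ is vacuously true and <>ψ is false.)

Let φ = <><>[](q -> (~q & q)). Evaluate φ at each world:
  w0 (successors {w0, w3, w4, w9}): φ is true.
  w1 (successors {w3, w7}): φ is true.
  w2 (successors ∅): φ is false.
  w3 (successors ∅): φ is false.
  w4 (successors {w0, w2, w9}): φ is true.
  w5 (successors {w1, w2, w5, w6}): φ is true.
  w6 (successors {w1, w2, w6, w7, w9}): φ is true.
  w7 (successors {w0, w2}): φ is true.
  w8 (successors {w3, w4}): φ is true.
  w9 (successors {w2}): φ is false.
For instance, at w4:
  At w4: <><>[](q -> (~q & q)) requires <>[](q -> (~q & q)) at some successor in {w0, w2, w9}.
    <>[](q -> (~q & q)) holds at w0, so <><>[](q -> (~q & q)) is true at w4.
      At w0: <>[](q -> (~q & q)) requires [](q -> (~q & q)) at some successor in {w0, w3, w4, w9}.
        [](q -> (~q & q)) holds at w3, so <>[](q -> (~q & q)) is true at w0.
Satisfying worlds: {w0, w1, w4, w5, w6, w7, w8}

w0, w1, w4, w5, w6, w7, w8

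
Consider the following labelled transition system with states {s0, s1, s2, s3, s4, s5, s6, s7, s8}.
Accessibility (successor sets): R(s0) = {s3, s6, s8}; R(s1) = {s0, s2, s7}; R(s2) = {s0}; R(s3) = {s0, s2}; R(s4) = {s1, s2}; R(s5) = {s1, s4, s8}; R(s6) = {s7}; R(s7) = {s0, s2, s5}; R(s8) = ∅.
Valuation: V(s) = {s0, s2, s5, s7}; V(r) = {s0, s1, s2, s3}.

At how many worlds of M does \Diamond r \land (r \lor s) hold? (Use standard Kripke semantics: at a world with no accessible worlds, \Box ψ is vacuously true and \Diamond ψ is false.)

Let φ = \Diamond r \land (r \lor s). Evaluate φ at each world:
  s0 (successors {s3, s6, s8}): φ is true.
  s1 (successors {s0, s2, s7}): φ is true.
  s2 (successors {s0}): φ is true.
  s3 (successors {s0, s2}): φ is true.
  s4 (successors {s1, s2}): φ is false.
  s5 (successors {s1, s4, s8}): φ is true.
  s6 (successors {s7}): φ is false.
  s7 (successors {s0, s2, s5}): φ is true.
  s8 (successors ∅): φ is false.
For instance, at s0:
  At s0: \Diamond r is true, r \lor s is true, so \Diamond r \land (r \lor s) is true.
    At s0: \Diamond r requires r at some successor in {s3, s6, s8}.
      r holds at s3, so \Diamond r is true at s0.
Satisfying worlds: {s0, s1, s2, s3, s5, s7}

6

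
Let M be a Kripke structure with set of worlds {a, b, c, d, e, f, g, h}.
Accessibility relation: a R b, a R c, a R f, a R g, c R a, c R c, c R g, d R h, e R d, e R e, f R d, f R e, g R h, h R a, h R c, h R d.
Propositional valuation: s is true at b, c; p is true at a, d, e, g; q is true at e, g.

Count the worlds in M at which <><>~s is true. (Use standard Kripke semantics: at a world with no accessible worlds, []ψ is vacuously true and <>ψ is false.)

7

Recall that <>ψ holds at a world iff ψ holds at some accessible world.
Let φ = <><>~s. Evaluate φ at each world:
  a (successors {b, c, f, g}): φ is true.
  b (successors ∅): φ is false.
  c (successors {a, c, g}): φ is true.
  d (successors {h}): φ is true.
  e (successors {d, e}): φ is true.
  f (successors {d, e}): φ is true.
  g (successors {h}): φ is true.
  h (successors {a, c, d}): φ is true.
For instance, at g:
  At g: <><>~s requires <>~s at some successor in {h}.
    <>~s holds at h, so <><>~s is true at g.
      At h: <>~s requires ~s at some successor in {a, c, d}.
        ~s holds at a, so <>~s is true at h.
Satisfying worlds: {a, c, d, e, f, g, h}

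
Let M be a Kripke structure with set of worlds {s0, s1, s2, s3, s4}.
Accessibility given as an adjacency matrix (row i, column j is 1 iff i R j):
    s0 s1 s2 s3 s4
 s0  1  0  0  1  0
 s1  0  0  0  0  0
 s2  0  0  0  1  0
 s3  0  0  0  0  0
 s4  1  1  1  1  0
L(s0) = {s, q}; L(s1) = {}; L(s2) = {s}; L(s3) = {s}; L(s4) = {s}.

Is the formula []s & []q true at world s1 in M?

Yes

At s1: []s is true, []q is true, so []s & []q is true.
  At s1: no accessible worlds, so []s holds vacuously.
  At s1: no accessible worlds, so []q holds vacuously.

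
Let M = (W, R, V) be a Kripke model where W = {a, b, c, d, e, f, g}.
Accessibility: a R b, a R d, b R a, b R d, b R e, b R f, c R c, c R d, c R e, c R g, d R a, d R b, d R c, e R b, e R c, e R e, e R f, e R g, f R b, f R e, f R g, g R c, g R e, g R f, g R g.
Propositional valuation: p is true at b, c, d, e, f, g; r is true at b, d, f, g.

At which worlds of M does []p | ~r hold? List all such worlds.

Let φ = []p | ~r. Evaluate φ at each world:
  a (successors {b, d}): φ is true.
  b (successors {a, d, e, f}): φ is false.
  c (successors {c, d, e, g}): φ is true.
  d (successors {a, b, c}): φ is false.
  e (successors {b, c, e, f, g}): φ is true.
  f (successors {b, e, g}): φ is true.
  g (successors {c, e, f, g}): φ is true.
For instance, at f:
  At f: []p is true, ~r is false, so []p | ~r is true.
    At f: []p requires p at every successor {b, e, g}.
      At b: p is true.
      At e: p is true.
      At g: p is true.
    So []p is true at f.
Satisfying worlds: {a, c, e, f, g}

a, c, e, f, g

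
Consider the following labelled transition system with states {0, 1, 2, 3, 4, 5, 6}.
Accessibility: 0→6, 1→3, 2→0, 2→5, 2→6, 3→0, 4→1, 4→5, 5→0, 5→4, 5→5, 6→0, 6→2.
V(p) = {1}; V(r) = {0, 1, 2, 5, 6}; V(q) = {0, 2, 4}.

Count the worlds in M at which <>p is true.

1

Let φ = <>p. Evaluate φ at each world:
  0 (successors {6}): φ is false.
  1 (successors {3}): φ is false.
  2 (successors {0, 5, 6}): φ is false.
  3 (successors {0}): φ is false.
  4 (successors {1, 5}): φ is true.
  5 (successors {0, 4, 5}): φ is false.
  6 (successors {0, 2}): φ is false.
For instance, at 4:
  At 4: <>p requires p at some successor in {1, 5}.
    p holds at 1, so <>p is true at 4.
Satisfying worlds: {4}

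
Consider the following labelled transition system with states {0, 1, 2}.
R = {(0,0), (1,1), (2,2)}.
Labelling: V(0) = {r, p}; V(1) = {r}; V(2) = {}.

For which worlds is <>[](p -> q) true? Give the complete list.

Let φ = <>[](p -> q). Evaluate φ at each world:
  0 (successors {0}): φ is false.
  1 (successors {1}): φ is true.
  2 (successors {2}): φ is true.
For instance, at 0:
  At 0: <>[](p -> q) requires [](p -> q) at some successor in {0}.
    At 0: [](p -> q) is false.
  So <>[](p -> q) is false at 0.
Satisfying worlds: {1, 2}

1, 2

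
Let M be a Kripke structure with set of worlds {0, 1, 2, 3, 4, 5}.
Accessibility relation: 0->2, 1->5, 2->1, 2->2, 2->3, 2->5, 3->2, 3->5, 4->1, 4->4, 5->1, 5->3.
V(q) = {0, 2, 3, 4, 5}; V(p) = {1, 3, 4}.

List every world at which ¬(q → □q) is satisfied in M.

Recall that □ψ holds at a world iff ψ holds at every accessible world, and ◇ψ holds iff ψ holds at some accessible world.
Let φ = ¬(q → □q). Evaluate φ at each world:
  0 (successors {2}): φ is false.
  1 (successors {5}): φ is false.
  2 (successors {1, 2, 3, 5}): φ is true.
  3 (successors {2, 5}): φ is false.
  4 (successors {1, 4}): φ is true.
  5 (successors {1, 3}): φ is true.
For instance, at 2:
  At 2: q → □q is false, so ¬(q → □q) is true.
    At 2: q is true, □q is false, so q → □q is false.
      At 2: □q requires q at every successor {1, 2, 3, 5}.
        q fails at 1, so □q is false at 2.
Satisfying worlds: {2, 4, 5}

2, 4, 5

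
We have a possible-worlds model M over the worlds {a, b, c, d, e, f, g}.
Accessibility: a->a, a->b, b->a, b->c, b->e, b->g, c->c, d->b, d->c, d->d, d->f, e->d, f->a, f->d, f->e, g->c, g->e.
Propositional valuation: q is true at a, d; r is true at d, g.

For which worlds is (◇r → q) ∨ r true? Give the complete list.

Let φ = (◇r → q) ∨ r. Evaluate φ at each world:
  a (successors {a, b}): φ is true.
  b (successors {a, c, e, g}): φ is false.
  c (successors {c}): φ is true.
  d (successors {b, c, d, f}): φ is true.
  e (successors {d}): φ is false.
  f (successors {a, d, e}): φ is false.
  g (successors {c, e}): φ is true.
For instance, at f:
  At f: ◇r → q is false, r is false, so (◇r → q) ∨ r is false.
    At f: ◇r is true, q is false, so ◇r → q is false.
      At f: ◇r requires r at some successor in {a, d, e}.
        r holds at d, so ◇r is true at f.
Satisfying worlds: {a, c, d, g}

a, c, d, g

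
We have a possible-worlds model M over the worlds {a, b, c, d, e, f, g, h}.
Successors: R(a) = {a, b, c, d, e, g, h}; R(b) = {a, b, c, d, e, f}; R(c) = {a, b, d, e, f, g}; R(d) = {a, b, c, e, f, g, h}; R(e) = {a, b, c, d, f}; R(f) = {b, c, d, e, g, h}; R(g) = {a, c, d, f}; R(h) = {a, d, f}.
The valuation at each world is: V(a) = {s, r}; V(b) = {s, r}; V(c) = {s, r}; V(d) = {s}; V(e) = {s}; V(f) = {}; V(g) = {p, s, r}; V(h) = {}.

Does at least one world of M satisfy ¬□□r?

Let φ = ¬□□r. Evaluate φ at each world:
  a (successors {a, b, c, d, e, g, h}): φ is true.
  b (successors {a, b, c, d, e, f}): φ is true.
  c (successors {a, b, d, e, f, g}): φ is true.
  d (successors {a, b, c, e, f, g, h}): φ is true.
  e (successors {a, b, c, d, f}): φ is true.
  f (successors {b, c, d, e, g, h}): φ is true.
  g (successors {a, c, d, f}): φ is true.
  h (successors {a, d, f}): φ is true.
Detail at a (witness):
  At a: □□r is false, so ¬□□r is true.
    At a: □□r requires □r at every successor {a, b, c, d, e, g, h}.
      □r fails at a, so □□r is false at a.

Yes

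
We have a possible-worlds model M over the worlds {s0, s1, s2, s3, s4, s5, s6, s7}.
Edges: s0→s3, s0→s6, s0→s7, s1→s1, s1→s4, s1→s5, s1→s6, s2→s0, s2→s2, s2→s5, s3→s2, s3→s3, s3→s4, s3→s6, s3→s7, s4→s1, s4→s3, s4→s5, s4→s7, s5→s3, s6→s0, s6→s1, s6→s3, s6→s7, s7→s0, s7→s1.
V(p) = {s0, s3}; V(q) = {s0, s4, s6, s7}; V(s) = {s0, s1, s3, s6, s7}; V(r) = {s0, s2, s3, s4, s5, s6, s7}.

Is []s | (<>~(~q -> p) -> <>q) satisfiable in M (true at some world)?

Let φ = []s | (<>~(~q -> p) -> <>q). Evaluate φ at each world:
  s0 (successors {s3, s6, s7}): φ is true.
  s1 (successors {s1, s4, s5, s6}): φ is true.
  s2 (successors {s0, s2, s5}): φ is true.
  s3 (successors {s2, s3, s4, s6, s7}): φ is true.
  s4 (successors {s1, s3, s5, s7}): φ is true.
  s5 (successors {s3}): φ is true.
  s6 (successors {s0, s1, s3, s7}): φ is true.
  s7 (successors {s0, s1}): φ is true.
Detail at s0 (witness):
  At s0: []s is true, <>~(~q -> p) -> <>q is true, so []s | (<>~(~q -> p) -> <>q) is true.
    At s0: []s requires s at every successor {s3, s6, s7}.
      At s3: s is true.
      At s6: s is true.
      At s7: s is true.
    So []s is true at s0.
    At s0: <>~(~q -> p) is false, <>q is true, so <>~(~q -> p) -> <>q is true.
      At s0: <>~(~q -> p) requires ~(~q -> p) at some successor in {s3, s6, s7}.
        At s3: ~(~q -> p) is false.
        At s6: ~(~q -> p) is false.
        At s7: ~(~q -> p) is false.
      So <>~(~q -> p) is false at s0.
      At s0: <>q requires q at some successor in {s3, s6, s7}.
        q holds at s6, so <>q is true at s0.

Yes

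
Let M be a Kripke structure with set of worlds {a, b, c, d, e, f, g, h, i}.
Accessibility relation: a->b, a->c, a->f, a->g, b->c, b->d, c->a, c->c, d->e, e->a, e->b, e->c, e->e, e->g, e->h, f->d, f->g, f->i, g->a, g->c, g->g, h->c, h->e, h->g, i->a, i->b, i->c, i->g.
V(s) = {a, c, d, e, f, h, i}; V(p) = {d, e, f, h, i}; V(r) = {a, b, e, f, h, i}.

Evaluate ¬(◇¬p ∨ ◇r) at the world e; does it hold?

No

At e: ◇¬p ∨ ◇r is true, so ¬(◇¬p ∨ ◇r) is false.
  At e: ◇¬p is true, ◇r is true, so ◇¬p ∨ ◇r is true.
    At e: ◇¬p requires ¬p at some successor in {a, b, c, e, g, h}.
      ¬p holds at a, so ◇¬p is true at e.
    At e: ◇r requires r at some successor in {a, b, c, e, g, h}.
      r holds at a, so ◇r is true at e.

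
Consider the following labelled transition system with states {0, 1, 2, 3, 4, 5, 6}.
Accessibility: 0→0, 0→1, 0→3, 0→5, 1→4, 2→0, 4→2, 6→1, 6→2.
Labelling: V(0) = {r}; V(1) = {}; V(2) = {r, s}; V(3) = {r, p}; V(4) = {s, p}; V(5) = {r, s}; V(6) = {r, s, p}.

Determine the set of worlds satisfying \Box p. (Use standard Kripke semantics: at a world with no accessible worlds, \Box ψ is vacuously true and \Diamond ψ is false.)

1, 3, 5

Let φ = \Box p. Evaluate φ at each world:
  0 (successors {0, 1, 3, 5}): φ is false.
  1 (successors {4}): φ is true.
  2 (successors {0}): φ is false.
  3 (successors ∅): φ is true.
  4 (successors {2}): φ is false.
  5 (successors ∅): φ is true.
  6 (successors {1, 2}): φ is false.
For instance, at 2:
  At 2: \Box p requires p at every successor {0}.
    p fails at 0, so \Box p is false at 2.
Satisfying worlds: {1, 3, 5}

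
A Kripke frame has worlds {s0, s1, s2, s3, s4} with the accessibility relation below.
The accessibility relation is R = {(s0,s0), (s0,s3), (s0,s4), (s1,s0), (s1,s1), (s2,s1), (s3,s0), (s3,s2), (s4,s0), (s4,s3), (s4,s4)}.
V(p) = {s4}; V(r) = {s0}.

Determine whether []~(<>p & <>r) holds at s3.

No

Recall that []ψ holds at a world iff ψ holds at every accessible world, and <>ψ holds iff ψ holds at some accessible world.
At s3: []~(<>p & <>r) requires ~(<>p & <>r) at every successor {s0, s2}.
  ~(<>p & <>r) fails at s0, so []~(<>p & <>r) is false at s3.
    At s0: <>p & <>r is true, so ~(<>p & <>r) is false.
      At s0: <>p is true, <>r is true, so <>p & <>r is true.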